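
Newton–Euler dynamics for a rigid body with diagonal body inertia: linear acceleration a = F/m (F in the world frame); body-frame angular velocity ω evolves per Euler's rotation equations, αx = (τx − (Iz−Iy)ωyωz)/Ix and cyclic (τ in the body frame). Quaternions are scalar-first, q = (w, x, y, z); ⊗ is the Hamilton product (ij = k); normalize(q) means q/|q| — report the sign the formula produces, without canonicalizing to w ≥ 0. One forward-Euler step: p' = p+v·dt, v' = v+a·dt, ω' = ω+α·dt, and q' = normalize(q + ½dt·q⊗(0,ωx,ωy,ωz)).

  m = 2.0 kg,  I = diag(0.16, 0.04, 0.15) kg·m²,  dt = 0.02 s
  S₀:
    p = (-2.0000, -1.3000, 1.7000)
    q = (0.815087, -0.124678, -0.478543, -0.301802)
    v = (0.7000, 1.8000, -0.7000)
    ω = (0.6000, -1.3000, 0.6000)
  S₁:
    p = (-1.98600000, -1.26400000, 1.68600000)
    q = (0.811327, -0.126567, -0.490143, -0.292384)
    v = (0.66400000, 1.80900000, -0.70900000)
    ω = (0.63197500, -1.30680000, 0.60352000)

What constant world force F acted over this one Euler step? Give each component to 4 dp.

v₁ − v₀ = (-0.03600000, 0.00900000, -0.00900000)
m·(v₁−v₀)/dt = (-3.6000, 0.9000, -0.9000)

F = (-3.6000, 0.9000, -0.9000)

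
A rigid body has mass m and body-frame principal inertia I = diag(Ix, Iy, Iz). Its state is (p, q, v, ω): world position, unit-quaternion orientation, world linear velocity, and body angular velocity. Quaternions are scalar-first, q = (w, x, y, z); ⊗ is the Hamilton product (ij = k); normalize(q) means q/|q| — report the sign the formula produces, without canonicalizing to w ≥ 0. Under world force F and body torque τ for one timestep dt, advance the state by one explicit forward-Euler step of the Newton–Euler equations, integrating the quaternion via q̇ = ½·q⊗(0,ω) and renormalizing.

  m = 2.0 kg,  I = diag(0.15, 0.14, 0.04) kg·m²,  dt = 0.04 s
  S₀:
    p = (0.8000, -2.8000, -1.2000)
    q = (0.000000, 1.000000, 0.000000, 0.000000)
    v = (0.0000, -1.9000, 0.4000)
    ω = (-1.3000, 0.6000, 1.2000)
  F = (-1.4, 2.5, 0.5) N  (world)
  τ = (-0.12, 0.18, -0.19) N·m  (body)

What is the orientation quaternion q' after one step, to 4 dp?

2q̇ = q⊗(0,ω) = (1.3000000, 0.0000000, -1.2000000, 0.6000000)
q' = normalize(q + ½dt·q⊗(0,ω)) = (0.0260, 0.9993, -0.0240, 0.0120)

q' = (0.0260, 0.9993, -0.0240, 0.0120)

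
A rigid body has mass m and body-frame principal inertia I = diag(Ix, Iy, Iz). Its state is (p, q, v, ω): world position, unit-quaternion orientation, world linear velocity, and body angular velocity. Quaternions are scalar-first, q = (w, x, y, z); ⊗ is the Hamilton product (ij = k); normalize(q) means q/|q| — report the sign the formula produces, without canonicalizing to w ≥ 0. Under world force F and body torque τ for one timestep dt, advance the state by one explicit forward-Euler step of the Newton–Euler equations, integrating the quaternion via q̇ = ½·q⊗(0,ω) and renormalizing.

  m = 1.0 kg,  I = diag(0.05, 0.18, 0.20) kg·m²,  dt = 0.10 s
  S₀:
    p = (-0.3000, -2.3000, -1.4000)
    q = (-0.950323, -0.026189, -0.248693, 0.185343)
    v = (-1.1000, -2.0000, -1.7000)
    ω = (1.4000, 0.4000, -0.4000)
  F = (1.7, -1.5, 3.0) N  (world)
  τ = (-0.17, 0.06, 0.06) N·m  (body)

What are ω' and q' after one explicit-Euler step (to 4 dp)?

ω' = (1.0664, 0.3867, -0.4064)
q' = (-0.9371, -0.0912, -0.2545, 0.2206)

(τ − ω×Iω)/I = (-3.3360, -0.1333, -0.0640)
ω + α·dt = (1.0664, 0.3867, -0.4064)
q⊗(0,ω) = (0.2102790, -1.3051122, -0.1311246, 0.7178238)
q' = normalize(q + ½dt·q⊗(0,ω)) = (-0.9371, -0.0912, -0.2545, 0.2206)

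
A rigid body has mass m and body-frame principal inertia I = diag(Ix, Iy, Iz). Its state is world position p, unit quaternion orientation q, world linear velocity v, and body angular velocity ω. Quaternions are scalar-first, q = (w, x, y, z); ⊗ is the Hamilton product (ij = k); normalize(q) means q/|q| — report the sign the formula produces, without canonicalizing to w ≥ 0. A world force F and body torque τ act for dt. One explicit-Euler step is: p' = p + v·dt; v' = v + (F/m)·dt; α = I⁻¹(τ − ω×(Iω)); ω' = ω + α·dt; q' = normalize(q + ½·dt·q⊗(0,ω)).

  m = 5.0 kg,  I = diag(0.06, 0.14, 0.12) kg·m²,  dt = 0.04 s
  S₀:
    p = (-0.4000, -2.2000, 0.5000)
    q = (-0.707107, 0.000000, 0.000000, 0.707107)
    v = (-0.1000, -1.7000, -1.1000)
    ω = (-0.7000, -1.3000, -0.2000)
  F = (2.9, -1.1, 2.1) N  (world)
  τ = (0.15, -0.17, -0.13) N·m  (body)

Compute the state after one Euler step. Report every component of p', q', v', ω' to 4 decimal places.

p' = (-0.4040, -2.2680, 0.4560)
q' = (-0.7040, 0.0283, 0.0085, 0.7096)
v' = (-0.0768, -1.7088, -1.0832)
ω' = (-0.5965, -1.3462, -0.2676)

(τ − ω×Iω)/I = (2.5867, -1.1543, -1.6900)
ω + α·dt = (-0.5965, -1.3462, -0.2676)
Hamilton product q⊗(0,ω) = (0.1414214, 1.4142140, 0.4242642, 0.1414214)
updated quaternion q' = (-0.7040, 0.0283, 0.0085, 0.7096)
new position p' = (-0.4040, -2.2680, 0.4560)
new velocity v' = (-0.0768, -1.7088, -1.0832)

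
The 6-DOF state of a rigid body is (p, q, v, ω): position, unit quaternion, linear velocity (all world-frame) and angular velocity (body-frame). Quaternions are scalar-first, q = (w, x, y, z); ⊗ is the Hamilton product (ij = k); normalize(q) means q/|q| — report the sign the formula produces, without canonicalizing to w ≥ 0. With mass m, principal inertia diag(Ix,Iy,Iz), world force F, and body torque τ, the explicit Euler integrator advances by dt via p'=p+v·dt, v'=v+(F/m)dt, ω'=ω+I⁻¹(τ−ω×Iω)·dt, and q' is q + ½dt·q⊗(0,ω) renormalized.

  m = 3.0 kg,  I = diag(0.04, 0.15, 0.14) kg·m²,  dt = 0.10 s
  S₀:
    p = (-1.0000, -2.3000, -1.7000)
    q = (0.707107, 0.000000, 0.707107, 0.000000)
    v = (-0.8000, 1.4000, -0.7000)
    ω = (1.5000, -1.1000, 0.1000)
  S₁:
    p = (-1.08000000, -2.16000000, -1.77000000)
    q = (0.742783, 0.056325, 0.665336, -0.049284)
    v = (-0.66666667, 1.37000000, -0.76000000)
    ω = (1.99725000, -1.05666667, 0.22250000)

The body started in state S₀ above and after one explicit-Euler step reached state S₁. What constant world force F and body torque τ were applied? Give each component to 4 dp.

F = (4.0000, -0.9000, -1.8000)
τ = (0.2000, 0.0500, -0.0100)

Δv = v₁−v₀ = (0.13333333, -0.03000000, -0.06000000)
F = m·Δv/dt = (4.0000, -0.9000, -1.8000)
Δω = ω₁−ω₀ = (0.49725000, 0.04333333, 0.12250000)
precession coupling = (0.0011, -0.0150, -0.1815)
I·α + gyro = (0.2000, 0.0500, -0.0100)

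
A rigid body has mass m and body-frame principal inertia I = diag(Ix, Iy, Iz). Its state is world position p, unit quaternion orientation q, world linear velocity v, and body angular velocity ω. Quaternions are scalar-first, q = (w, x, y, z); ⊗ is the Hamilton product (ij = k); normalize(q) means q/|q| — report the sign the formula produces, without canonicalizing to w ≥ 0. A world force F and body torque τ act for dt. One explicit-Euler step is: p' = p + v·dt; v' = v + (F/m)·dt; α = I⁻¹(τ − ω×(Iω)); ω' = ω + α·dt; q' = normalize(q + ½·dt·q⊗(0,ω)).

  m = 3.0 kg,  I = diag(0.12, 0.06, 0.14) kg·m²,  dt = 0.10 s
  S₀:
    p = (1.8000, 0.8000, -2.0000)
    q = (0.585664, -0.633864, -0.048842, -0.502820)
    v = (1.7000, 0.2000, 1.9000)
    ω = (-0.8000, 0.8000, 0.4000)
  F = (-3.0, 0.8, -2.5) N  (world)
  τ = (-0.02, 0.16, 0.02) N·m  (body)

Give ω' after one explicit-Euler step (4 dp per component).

precession coupling ω×(Iω) = (0.0256, 0.0064, 0.0384)
α = I⁻¹(τ − ω×Iω) = (-0.3800, 2.5600, -0.1314)
new body rate ω' = (-0.8380, 1.0560, 0.3869)

ω' = (-0.8380, 1.0560, 0.3869)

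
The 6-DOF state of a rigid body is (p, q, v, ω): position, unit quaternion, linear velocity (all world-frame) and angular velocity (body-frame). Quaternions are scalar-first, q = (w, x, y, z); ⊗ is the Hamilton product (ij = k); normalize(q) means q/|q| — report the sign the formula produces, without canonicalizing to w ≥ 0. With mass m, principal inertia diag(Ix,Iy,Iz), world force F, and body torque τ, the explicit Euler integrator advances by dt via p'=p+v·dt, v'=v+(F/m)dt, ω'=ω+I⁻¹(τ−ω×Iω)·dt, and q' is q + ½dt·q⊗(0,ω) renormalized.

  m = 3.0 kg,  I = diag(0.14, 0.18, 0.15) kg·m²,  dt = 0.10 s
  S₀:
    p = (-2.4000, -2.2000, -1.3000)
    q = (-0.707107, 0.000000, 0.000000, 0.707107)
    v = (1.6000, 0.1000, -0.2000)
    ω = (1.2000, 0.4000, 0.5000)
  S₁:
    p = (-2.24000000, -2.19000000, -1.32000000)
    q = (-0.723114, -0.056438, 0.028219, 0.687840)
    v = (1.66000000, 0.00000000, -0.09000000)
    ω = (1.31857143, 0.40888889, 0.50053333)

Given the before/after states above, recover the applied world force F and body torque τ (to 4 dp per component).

F = (1.8000, -3.0000, 3.3000)
τ = (0.1600, 0.0100, 0.0200)

Δv = v₁−v₀ = (0.06000000, -0.10000000, 0.11000000)
m·(v₁−v₀)/dt = (1.8000, -3.0000, 3.3000)
Δω = ω₁−ω₀ = (0.11857143, 0.00888889, 0.00053333)
precession coupling = (-0.0060, -0.0060, 0.0192)
τ = I·(Δω/dt) + ω₀×(Iω₀) = (0.1600, 0.0100, 0.0200)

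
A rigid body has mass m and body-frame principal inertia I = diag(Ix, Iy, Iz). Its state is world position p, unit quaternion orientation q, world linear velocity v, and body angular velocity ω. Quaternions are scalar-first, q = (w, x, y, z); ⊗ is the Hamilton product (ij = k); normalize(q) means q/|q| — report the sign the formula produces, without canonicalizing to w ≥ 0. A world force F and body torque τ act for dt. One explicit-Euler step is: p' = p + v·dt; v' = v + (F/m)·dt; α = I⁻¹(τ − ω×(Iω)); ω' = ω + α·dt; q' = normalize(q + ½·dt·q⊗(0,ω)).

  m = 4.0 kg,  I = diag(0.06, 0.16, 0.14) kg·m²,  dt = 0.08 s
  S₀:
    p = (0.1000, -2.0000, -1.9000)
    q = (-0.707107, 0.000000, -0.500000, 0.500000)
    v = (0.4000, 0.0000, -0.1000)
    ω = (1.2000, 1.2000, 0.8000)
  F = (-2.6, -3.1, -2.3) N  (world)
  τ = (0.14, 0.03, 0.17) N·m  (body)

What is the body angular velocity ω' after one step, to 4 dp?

gyro term ω×Iω = (-0.0192, -0.0768, 0.1440)
α = I⁻¹(τ − ω×Iω) = (2.6533, 0.6675, 0.1857)
new body rate ω' = (1.4123, 1.2534, 0.8149)

ω' = (1.4123, 1.2534, 0.8149)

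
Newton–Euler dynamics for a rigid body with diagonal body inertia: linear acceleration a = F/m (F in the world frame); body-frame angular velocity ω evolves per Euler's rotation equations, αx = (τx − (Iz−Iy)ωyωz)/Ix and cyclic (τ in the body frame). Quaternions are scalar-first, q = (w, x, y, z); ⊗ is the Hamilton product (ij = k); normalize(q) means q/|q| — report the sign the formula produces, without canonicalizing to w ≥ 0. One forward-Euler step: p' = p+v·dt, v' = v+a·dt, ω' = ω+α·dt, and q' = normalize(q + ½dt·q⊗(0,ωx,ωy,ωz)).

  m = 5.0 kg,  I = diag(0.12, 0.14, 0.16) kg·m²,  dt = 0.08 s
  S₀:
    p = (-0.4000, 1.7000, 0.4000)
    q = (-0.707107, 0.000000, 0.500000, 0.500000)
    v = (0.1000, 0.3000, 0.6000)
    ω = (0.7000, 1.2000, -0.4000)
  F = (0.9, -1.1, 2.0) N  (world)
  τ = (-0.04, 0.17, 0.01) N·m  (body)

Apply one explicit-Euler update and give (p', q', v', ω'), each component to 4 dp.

p' = (-0.3920, 1.7240, 0.4480)
q' = (-0.7219, -0.0517, 0.4793, 0.4965)
v' = (0.1144, 0.2824, 0.6320)
ω' = (0.6797, 1.2907, -0.4034)

(τ − ω×Iω)/I = (-0.2533, 1.1343, -0.0425)
ω + α·dt = (0.6797, 1.2907, -0.4034)
Hamilton product q⊗(0,ω) = (-0.4000000, -1.2949749, -0.4985284, -0.0671572)
q' = normalize(q + ½dt·q⊗(0,ω)) = (-0.7219, -0.0517, 0.4793, 0.4965)
a = (0.1800, -0.2200, 0.4000)
p' = p + v·dt = (-0.3920, 1.7240, 0.4480)
new velocity v' = (0.1144, 0.2824, 0.6320)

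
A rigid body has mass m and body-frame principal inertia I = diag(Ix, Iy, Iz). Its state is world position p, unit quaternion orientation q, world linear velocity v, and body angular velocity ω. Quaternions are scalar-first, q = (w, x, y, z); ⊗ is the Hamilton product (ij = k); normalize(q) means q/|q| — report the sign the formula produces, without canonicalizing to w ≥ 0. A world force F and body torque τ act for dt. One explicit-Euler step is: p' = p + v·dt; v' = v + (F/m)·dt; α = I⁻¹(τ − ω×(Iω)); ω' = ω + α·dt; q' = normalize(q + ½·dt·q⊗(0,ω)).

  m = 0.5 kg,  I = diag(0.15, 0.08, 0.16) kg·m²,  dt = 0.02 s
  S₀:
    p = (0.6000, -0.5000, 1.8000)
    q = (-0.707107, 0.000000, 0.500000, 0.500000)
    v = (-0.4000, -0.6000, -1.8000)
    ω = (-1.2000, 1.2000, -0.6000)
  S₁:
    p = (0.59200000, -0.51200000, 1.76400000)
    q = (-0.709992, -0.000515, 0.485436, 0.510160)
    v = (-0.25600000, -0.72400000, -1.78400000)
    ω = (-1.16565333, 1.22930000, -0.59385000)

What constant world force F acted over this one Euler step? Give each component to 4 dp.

F = (3.6000, -3.1000, 0.4000)

v₁ − v₀ = (0.14400000, -0.12400000, 0.01600000)
m·(v₁−v₀)/dt = (3.6000, -3.1000, 0.4000)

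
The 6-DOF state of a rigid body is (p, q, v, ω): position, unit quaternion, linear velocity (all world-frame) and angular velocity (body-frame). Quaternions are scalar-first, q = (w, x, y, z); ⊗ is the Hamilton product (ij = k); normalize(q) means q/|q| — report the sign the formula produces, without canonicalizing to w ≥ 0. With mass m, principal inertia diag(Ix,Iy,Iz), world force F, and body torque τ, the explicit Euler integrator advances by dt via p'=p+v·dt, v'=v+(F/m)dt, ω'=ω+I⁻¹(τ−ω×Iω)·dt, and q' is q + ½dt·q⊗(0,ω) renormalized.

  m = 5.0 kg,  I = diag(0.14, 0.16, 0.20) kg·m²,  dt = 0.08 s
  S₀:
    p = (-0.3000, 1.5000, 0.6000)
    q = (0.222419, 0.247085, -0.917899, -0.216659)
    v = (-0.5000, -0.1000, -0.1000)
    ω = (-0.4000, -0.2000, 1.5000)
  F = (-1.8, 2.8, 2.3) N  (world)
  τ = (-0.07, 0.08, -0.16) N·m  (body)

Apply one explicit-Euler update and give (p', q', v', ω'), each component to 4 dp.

p' = (-0.3400, 1.4920, 0.5920)
q' = (0.2316, 0.1864, -0.9292, -0.2195)
v' = (-0.5288, -0.0552, -0.0632)
ω' = (-0.4331, -0.1780, 1.4354)

a = F/m = (-0.3600, 0.5600, 0.4600)
new position p' = (-0.3400, 1.4920, 0.5920)
v + (F/m)dt = (-0.5288, -0.0552, -0.0632)
ω×(Iω) gyroscopic = (-0.0120, 0.0360, 0.0016)
α = I⁻¹(τ − ω×Iω) = (-0.4143, 0.2750, -0.8080)
ω' = ω + α·dt = (-0.4331, -0.1780, 1.4354)
Hamilton product q⊗(0,ω) = (0.2402427, -1.5091479, -0.3284477, -0.0829481)
q' = normalize(q + ½dt·q⊗(0,ω)) = (0.2316, 0.1864, -0.9292, -0.2195)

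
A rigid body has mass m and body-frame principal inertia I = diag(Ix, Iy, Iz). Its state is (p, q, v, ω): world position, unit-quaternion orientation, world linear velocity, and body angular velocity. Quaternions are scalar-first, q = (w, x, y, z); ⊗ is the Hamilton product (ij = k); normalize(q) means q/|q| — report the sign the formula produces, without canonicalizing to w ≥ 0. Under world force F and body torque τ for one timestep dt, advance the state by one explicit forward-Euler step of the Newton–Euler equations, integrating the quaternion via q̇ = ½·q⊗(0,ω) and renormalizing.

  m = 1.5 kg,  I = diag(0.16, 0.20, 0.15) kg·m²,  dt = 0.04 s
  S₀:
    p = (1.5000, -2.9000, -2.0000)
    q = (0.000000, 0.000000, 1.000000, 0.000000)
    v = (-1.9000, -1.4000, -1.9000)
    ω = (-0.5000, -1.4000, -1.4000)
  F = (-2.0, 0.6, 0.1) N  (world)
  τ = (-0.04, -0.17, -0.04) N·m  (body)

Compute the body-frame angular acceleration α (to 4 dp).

precession coupling ω×(Iω) = (-0.0980, 0.0070, 0.0280)
(τ − ω×Iω)/I = (0.3625, -0.8850, -0.4533)

α = (0.3625, -0.8850, -0.4533)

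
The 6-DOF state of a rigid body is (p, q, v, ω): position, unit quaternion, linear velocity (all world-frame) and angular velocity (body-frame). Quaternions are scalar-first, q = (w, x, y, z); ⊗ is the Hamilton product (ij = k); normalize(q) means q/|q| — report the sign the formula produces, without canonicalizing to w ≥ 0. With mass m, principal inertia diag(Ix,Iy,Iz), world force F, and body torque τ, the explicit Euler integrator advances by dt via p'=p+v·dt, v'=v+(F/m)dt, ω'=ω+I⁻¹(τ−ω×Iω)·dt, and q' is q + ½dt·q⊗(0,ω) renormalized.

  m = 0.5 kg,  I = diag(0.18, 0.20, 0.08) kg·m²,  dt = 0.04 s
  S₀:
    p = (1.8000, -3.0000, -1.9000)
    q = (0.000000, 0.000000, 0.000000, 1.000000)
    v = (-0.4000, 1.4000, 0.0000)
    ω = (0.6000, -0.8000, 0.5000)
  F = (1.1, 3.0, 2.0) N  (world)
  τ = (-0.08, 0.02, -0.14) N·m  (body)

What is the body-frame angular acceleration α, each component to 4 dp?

gyro term ω×Iω = (0.0480, 0.0300, -0.0096)
α = I⁻¹(τ − ω×Iω) = (-0.7111, -0.0500, -1.6300)

α = (-0.7111, -0.0500, -1.6300)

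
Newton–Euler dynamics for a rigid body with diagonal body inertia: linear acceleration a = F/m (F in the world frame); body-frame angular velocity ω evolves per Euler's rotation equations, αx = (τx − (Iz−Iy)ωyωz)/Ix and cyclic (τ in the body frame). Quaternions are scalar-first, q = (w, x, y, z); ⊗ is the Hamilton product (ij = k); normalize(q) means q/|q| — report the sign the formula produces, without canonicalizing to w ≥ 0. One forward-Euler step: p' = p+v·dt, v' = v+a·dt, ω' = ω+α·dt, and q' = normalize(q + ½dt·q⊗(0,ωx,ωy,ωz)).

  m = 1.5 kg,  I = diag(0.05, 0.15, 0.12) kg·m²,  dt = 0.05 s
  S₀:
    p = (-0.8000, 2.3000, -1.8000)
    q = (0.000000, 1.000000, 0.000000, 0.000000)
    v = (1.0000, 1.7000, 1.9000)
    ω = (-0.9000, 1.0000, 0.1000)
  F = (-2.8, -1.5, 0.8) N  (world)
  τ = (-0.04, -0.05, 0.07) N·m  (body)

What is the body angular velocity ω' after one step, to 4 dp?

gyro term ω×Iω = (-0.0030, 0.0063, -0.0900)
α = I⁻¹(τ − ω×Iω) = (-0.7400, -0.3753, 1.3333)
new body rate ω' = (-0.9370, 0.9812, 0.1667)

ω' = (-0.9370, 0.9812, 0.1667)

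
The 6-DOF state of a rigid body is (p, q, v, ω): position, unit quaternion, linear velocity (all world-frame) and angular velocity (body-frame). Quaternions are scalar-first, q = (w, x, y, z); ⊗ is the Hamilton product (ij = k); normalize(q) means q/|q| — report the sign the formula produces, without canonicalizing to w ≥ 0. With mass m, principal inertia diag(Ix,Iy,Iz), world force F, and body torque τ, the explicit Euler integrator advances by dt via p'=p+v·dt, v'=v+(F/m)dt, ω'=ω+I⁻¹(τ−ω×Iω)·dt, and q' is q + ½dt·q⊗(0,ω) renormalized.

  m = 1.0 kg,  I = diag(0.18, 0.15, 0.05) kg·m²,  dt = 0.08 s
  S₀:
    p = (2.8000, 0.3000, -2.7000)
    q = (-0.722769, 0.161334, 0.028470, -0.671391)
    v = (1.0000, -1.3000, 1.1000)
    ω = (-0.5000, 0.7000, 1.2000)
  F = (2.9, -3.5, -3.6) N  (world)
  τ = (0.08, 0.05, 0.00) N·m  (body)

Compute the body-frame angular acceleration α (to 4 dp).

gyro term ω×Iω = (-0.0840, -0.0780, 0.0105)
α = I⁻¹(τ − ω×Iω) = (0.9111, 0.8533, -0.2100)

α = (0.9111, 0.8533, -0.2100)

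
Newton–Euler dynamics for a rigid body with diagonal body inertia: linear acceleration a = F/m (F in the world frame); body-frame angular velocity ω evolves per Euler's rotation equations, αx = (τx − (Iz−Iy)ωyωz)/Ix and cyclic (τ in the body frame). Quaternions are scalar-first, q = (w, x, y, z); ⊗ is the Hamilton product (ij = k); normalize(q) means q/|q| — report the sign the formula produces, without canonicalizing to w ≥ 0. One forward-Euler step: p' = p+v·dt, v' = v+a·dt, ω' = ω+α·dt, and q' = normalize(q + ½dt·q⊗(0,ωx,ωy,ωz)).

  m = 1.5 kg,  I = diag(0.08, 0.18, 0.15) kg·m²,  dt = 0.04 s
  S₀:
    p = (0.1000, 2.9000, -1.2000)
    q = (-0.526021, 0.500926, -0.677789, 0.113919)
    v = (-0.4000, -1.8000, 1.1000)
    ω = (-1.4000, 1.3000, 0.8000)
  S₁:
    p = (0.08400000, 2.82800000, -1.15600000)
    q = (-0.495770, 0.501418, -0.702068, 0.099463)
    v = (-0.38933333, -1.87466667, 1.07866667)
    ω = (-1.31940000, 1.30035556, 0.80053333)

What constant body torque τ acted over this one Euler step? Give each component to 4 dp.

rate change Δω = (0.08060000, 0.00035556, 0.00053333)
applied torque τ = (0.1300, 0.0800, -0.1800)

τ = (0.1300, 0.0800, -0.1800)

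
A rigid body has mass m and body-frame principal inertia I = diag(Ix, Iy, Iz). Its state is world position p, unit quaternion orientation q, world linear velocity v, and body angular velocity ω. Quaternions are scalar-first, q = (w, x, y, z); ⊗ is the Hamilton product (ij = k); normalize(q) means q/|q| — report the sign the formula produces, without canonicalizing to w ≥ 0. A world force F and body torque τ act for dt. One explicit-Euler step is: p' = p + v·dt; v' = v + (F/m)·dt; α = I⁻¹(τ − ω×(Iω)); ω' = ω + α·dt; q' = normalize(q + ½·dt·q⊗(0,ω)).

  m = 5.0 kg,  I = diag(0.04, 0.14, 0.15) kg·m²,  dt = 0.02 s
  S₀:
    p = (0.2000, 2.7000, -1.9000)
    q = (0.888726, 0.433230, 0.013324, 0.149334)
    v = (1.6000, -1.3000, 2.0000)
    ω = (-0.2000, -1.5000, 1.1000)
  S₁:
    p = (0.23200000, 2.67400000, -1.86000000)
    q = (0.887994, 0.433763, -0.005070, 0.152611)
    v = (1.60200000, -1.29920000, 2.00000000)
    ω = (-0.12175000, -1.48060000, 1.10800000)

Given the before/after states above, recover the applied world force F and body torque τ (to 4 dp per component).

velocity change Δv = (0.00200000, 0.00080000, 0.00000000)
applied force F = (0.5000, 0.2000, 0.0000)
rate change Δω = (0.07825000, 0.01940000, 0.00800000)
applied torque τ = (0.1400, 0.1600, 0.0900)

F = (0.5000, 0.2000, 0.0000)
τ = (0.1400, 0.1600, 0.0900)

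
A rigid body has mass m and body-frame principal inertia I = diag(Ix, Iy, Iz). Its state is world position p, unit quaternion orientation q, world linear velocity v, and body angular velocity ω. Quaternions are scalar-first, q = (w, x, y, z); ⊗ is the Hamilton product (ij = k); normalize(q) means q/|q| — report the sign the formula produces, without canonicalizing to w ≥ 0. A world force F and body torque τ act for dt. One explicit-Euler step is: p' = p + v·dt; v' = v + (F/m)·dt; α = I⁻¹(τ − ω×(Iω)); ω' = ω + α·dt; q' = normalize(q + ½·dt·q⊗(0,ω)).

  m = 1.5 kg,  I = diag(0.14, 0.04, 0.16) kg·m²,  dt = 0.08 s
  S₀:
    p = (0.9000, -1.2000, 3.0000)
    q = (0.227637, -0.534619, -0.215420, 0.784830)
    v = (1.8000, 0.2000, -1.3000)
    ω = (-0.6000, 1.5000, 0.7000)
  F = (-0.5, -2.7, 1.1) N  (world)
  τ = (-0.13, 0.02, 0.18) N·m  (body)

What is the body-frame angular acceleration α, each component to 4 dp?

precession coupling ω×(Iω) = (0.1260, 0.0084, 0.0900)
angular accel α = (-1.8286, 0.2900, 0.5625)

α = (-1.8286, 0.2900, 0.5625)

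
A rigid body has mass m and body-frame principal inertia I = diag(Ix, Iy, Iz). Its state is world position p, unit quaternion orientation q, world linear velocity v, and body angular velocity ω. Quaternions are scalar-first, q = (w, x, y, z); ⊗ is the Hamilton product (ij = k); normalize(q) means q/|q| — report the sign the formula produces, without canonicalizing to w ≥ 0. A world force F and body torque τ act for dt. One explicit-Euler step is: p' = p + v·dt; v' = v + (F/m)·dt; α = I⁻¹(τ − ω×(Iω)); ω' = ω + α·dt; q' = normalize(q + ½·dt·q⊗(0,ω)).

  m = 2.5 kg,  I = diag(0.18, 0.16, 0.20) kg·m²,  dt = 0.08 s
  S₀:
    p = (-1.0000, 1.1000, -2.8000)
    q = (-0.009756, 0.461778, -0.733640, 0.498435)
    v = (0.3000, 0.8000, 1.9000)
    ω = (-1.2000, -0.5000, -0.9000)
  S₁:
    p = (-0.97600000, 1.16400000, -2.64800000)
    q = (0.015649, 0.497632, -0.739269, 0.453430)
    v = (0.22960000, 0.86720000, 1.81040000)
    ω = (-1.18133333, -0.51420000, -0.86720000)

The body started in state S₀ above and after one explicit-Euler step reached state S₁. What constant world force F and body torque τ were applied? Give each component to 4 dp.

F = (-2.2000, 2.1000, -2.8000)
τ = (0.0600, -0.0500, 0.0700)

velocity change Δv = (-0.07040000, 0.06720000, -0.08960000)
F = m·Δv/dt = (-2.2000, 2.1000, -2.8000)
rate change Δω = (0.01866667, -0.01420000, 0.03280000)
gyro term ω₀×Iω₀ = (0.0180, -0.0216, -0.0120)
τ = I·(Δω/dt) + ω₀×(Iω₀) = (0.0600, -0.0500, 0.0700)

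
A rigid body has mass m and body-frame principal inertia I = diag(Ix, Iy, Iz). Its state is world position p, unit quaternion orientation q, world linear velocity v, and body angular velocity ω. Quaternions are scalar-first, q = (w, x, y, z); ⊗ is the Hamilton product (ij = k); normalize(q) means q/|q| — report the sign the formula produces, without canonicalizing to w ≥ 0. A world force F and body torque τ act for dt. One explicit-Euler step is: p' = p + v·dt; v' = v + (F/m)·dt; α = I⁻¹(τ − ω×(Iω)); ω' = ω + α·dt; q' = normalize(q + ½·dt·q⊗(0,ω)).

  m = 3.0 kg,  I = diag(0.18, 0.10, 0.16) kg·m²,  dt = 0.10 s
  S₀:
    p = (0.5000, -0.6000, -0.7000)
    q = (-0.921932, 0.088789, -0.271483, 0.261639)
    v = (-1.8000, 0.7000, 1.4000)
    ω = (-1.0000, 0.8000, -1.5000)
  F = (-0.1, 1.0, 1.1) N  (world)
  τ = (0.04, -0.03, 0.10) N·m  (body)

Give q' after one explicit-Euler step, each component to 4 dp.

q' = (-0.8827, 0.1441, -0.3133, 0.3192)

Hamilton product q⊗(0,ω) = (0.6984339, 1.1198453, -0.8660011, 1.1824462)
updated quaternion q' = (-0.8827, 0.1441, -0.3133, 0.3192)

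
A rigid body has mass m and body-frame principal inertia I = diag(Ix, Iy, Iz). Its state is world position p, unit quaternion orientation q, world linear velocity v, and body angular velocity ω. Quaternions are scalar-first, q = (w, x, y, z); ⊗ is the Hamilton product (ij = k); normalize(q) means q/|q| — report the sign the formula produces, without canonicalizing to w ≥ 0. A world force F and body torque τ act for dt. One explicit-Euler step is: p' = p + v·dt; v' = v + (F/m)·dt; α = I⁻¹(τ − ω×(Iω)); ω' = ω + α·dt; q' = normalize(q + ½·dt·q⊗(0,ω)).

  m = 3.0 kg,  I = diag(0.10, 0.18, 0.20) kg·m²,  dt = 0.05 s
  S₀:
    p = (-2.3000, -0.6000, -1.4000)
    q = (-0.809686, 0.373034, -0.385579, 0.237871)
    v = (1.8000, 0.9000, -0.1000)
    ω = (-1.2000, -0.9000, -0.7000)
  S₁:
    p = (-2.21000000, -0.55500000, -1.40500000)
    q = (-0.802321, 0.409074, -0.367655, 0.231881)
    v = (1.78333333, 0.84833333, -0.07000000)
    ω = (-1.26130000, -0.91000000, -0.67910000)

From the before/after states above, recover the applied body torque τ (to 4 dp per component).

ω₁ − ω₀ = (-0.06130000, -0.01000000, 0.02090000)
ω₀×(Iω₀) = (0.0126, -0.0840, 0.0864)
τ = I·(Δω/dt) + ω₀×(Iω₀) = (-0.1100, -0.1200, 0.1700)

τ = (-0.1100, -0.1200, 0.1700)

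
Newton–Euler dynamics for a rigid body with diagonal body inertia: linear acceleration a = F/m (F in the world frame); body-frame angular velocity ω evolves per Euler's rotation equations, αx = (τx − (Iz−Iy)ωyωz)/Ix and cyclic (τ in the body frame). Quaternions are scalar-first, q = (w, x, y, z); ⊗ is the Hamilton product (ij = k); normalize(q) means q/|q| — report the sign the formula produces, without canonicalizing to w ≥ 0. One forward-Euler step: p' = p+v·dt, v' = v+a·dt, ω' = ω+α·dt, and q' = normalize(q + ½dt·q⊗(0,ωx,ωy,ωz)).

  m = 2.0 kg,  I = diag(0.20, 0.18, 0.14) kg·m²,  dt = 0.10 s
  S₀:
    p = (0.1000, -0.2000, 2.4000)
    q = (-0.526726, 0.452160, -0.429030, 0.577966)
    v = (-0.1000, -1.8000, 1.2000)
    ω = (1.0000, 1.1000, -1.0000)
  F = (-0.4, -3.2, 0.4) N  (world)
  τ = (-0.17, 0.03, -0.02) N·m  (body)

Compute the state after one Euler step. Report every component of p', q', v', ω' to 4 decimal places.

p' = (0.0900, -0.3800, 2.5200)
q' = (-0.4949, 0.4138, -0.4049, 0.6480)
v' = (-0.1200, -1.9600, 1.2200)
ω' = (0.8930, 1.1500, -0.9986)

(τ − ω×Iω)/I = (-1.0700, 0.5000, 0.0143)
ω' = ω + α·dt = (0.8930, 1.1500, -0.9986)
2q̇ = q⊗(0,ω) = (0.5977390, -0.7334586, 0.4507274, 1.4531320)
q + ½dt·q⊗(0,ω), renormalized = (-0.4949, 0.4138, -0.4049, 0.6480)
linear accel F/m = (-0.2000, -1.6000, 0.2000)
new position p' = (0.0900, -0.3800, 2.5200)
v + (F/m)dt = (-0.1200, -1.9600, 1.2200)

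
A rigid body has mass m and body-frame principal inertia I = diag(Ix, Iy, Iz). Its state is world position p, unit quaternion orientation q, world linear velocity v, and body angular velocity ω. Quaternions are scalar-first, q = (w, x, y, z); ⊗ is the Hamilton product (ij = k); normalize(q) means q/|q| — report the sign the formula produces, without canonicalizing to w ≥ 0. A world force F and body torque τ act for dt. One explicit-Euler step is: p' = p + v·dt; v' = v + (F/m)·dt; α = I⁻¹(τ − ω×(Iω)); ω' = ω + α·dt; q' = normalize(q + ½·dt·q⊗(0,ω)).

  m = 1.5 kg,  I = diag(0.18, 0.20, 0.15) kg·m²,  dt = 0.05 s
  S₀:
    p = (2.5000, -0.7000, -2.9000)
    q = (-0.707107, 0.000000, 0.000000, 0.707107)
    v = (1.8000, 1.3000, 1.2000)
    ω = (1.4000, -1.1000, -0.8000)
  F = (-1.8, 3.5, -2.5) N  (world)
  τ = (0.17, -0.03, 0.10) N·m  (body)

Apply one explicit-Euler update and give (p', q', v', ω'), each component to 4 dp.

precession coupling ω×(Iω) = (-0.0440, -0.0336, -0.0308)
angular accel α = (1.1889, 0.0180, 0.8720)
ω' = ω + α·dt = (1.4594, -1.0991, -0.7564)
Hamilton product q⊗(0,ω) = (0.5656856, -0.2121321, 1.7677675, 0.5656856)
updated quaternion q' = (-0.6921, -0.0053, 0.0441, 0.7204)
new position p' = (2.5900, -0.6350, -2.8400)
v' = v + a·dt = (1.7400, 1.4167, 1.1167)

p' = (2.5900, -0.6350, -2.8400)
q' = (-0.6921, -0.0053, 0.0441, 0.7204)
v' = (1.7400, 1.4167, 1.1167)
ω' = (1.4594, -1.0991, -0.7564)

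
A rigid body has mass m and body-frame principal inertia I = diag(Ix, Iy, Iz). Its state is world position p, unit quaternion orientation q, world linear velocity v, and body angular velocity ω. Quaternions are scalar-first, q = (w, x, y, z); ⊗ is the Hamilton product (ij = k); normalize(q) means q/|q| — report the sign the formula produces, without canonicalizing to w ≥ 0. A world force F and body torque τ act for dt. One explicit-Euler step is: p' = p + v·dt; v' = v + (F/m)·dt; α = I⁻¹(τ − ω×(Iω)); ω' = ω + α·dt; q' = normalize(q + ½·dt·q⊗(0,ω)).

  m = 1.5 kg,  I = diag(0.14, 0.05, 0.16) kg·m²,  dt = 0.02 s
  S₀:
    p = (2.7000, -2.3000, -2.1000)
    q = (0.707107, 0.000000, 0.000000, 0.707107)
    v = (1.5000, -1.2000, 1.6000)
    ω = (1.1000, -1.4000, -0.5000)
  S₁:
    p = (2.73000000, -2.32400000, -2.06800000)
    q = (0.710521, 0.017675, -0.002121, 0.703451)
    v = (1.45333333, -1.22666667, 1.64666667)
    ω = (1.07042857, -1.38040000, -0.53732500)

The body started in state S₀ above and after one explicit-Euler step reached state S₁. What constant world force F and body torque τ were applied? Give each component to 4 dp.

velocity change Δv = (-0.04666667, -0.02666667, 0.04666667)
m·(v₁−v₀)/dt = (-3.5000, -2.0000, 3.5000)
Δω = ω₁−ω₀ = (-0.02957143, 0.01960000, -0.03732500)
I·α + gyro = (-0.1300, 0.0600, -0.1600)

F = (-3.5000, -2.0000, 3.5000)
τ = (-0.1300, 0.0600, -0.1600)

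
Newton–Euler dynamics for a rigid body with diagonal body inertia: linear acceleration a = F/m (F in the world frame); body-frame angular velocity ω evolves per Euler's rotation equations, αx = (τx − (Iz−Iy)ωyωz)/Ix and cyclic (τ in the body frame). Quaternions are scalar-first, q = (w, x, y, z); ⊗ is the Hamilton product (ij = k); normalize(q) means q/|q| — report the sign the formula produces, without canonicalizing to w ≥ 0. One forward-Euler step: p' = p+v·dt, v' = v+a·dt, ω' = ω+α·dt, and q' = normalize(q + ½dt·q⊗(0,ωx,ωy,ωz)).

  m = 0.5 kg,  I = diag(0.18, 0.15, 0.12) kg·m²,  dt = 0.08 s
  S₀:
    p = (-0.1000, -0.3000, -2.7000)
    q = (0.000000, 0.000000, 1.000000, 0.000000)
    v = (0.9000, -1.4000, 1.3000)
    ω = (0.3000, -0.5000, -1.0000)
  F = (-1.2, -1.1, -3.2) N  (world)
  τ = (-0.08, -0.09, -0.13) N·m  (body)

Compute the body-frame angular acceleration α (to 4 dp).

α = (-0.3611, -0.4800, -1.1208)

ω×(Iω) gyroscopic = (-0.0150, -0.0180, 0.0045)
(τ − ω×Iω)/I = (-0.3611, -0.4800, -1.1208)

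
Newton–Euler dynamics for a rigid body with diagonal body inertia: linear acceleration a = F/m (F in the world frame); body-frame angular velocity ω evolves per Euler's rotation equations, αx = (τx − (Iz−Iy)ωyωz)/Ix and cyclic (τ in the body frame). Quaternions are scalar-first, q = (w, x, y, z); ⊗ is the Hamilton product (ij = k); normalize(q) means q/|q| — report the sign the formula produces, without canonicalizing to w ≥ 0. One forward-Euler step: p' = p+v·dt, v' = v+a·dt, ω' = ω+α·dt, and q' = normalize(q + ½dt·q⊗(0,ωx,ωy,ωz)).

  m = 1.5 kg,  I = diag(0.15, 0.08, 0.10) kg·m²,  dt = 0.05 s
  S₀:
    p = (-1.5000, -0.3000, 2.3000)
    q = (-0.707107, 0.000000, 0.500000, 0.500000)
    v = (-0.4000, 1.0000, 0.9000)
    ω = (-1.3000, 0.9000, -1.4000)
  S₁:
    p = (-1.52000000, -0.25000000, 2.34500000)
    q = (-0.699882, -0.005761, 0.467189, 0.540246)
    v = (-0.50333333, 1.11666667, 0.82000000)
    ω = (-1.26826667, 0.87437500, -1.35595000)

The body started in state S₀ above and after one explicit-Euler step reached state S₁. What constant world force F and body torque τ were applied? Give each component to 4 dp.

v₁ − v₀ = (-0.10333333, 0.11666667, -0.08000000)
applied force F = (-3.1000, 3.5000, -2.4000)
ω₁ − ω₀ = (0.03173333, -0.02562500, 0.04405000)
applied torque τ = (0.0700, 0.0500, 0.1700)

F = (-3.1000, 3.5000, -2.4000)
τ = (0.0700, 0.0500, 0.1700)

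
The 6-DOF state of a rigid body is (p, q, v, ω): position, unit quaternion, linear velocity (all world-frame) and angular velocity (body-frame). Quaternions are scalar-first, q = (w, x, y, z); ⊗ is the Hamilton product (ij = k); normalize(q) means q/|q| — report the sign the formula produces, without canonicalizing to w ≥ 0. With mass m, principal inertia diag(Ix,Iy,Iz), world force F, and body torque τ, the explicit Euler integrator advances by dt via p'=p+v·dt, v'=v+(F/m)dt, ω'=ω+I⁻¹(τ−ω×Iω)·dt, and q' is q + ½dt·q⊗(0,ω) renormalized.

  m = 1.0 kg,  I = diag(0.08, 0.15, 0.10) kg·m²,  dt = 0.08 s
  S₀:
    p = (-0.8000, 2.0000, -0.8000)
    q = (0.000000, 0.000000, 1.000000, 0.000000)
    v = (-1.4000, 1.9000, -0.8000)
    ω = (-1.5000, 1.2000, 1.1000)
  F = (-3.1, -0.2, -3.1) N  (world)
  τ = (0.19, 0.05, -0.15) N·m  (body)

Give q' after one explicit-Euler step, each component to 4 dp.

q' = (-0.0478, 0.0438, 0.9961, 0.0598)

Hamilton product q⊗(0,ω) = (-1.2000000, 1.1000000, 0.0000000, 1.5000000)
q + ½dt·q⊗(0,ω), renormalized = (-0.0478, 0.0438, 0.9961, 0.0598)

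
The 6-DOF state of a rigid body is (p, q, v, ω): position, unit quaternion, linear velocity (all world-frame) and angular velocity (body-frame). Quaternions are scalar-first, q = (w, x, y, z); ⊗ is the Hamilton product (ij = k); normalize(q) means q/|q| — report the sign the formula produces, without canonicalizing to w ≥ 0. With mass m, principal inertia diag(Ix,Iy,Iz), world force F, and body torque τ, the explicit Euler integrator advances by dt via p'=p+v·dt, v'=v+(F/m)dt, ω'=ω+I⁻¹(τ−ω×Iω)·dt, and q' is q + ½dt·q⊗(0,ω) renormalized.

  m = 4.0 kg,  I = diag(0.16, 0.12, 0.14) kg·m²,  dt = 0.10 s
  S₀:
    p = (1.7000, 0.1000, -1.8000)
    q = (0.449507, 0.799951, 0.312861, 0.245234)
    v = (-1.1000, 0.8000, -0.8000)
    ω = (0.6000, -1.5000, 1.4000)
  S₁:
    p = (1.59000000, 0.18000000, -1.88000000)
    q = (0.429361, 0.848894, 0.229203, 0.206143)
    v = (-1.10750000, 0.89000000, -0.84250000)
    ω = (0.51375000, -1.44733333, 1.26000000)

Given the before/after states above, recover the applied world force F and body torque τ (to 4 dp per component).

ω₁ − ω₀ = (-0.08625000, 0.05266667, -0.14000000)
gyro term ω₀×Iω₀ = (-0.0420, 0.0168, 0.0360)
τ = I·(Δω/dt) + ω₀×(Iω₀) = (-0.1800, 0.0800, -0.1600)
v₁ − v₀ = (-0.00750000, 0.09000000, -0.04250000)
m·(v₁−v₀)/dt = (-0.3000, 3.6000, -1.7000)

F = (-0.3000, 3.6000, -1.7000)
τ = (-0.1800, 0.0800, -0.1600)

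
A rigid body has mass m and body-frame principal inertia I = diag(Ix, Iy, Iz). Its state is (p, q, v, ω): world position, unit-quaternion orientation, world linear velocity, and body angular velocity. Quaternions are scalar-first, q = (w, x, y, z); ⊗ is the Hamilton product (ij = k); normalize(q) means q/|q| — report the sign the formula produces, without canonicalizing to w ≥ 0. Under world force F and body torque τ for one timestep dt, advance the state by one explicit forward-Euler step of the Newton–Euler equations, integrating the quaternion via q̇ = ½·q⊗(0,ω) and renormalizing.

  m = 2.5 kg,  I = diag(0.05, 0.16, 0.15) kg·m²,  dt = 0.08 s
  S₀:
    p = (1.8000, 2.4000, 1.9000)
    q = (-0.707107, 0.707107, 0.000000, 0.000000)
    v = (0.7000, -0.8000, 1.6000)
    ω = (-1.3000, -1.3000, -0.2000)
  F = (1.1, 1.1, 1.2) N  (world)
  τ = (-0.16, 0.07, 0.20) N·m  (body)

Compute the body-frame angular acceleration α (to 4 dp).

precession coupling ω×(Iω) = (-0.0026, -0.0260, 0.1859)
angular accel α = (-3.1480, 0.6000, 0.0940)

α = (-3.1480, 0.6000, 0.0940)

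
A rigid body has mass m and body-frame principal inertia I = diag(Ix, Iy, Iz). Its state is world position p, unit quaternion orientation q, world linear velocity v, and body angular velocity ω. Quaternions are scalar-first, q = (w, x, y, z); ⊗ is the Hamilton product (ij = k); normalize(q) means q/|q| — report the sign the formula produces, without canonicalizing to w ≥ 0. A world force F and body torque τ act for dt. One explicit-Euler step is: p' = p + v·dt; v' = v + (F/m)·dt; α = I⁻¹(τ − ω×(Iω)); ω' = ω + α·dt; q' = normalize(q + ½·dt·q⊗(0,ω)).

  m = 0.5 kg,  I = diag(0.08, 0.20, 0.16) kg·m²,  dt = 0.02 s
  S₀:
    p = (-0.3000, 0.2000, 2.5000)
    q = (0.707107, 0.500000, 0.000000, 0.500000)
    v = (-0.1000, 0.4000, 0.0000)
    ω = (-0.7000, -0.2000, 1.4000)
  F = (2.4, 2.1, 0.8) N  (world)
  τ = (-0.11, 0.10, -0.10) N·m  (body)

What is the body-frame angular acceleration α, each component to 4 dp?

α = (-1.5150, 0.1080, -0.7300)

precession coupling ω×(Iω) = (0.0112, 0.0784, 0.0168)
angular accel α = (-1.5150, 0.1080, -0.7300)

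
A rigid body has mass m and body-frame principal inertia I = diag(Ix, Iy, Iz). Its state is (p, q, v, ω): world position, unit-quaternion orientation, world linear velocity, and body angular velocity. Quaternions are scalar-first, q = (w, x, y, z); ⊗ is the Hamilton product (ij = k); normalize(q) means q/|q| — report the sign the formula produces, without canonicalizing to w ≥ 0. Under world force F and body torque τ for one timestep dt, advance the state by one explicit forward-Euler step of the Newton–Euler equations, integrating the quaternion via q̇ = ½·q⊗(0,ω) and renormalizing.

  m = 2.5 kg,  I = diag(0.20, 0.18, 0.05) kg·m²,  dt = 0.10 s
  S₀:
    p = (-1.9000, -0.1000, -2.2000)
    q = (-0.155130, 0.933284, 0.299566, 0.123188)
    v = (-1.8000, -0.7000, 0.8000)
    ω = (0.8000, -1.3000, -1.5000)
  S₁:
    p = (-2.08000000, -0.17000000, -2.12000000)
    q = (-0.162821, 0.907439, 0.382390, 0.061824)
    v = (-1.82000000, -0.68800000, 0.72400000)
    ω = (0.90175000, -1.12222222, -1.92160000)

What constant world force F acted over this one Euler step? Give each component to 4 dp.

velocity change Δv = (-0.02000000, 0.01200000, -0.07600000)
m·(v₁−v₀)/dt = (-0.5000, 0.3000, -1.9000)

F = (-0.5000, 0.3000, -1.9000)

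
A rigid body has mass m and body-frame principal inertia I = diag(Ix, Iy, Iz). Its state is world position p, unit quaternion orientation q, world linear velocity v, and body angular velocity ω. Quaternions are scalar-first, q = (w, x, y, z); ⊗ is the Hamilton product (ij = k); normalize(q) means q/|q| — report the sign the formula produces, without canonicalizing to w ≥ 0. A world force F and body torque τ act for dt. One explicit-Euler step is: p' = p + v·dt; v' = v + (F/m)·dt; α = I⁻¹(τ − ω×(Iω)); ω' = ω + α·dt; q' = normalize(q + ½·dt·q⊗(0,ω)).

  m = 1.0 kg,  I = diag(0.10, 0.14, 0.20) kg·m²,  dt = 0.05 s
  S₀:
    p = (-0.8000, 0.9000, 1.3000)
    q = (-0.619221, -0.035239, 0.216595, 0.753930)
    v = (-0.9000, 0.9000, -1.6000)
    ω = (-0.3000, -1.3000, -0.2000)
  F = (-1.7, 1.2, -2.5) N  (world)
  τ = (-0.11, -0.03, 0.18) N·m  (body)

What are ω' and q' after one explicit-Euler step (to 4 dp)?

ω' = (-0.3628, -1.3086, -0.1589)
q' = (-0.6083, -0.0072, 0.2308, 0.7594)

ω×(Iω) gyroscopic = (0.0156, -0.0060, 0.0156)
(τ − ω×Iω)/I = (-1.2560, -0.1714, 0.8220)
ω' = ω + α·dt = (-0.3628, -1.3086, -0.1589)
Hamilton product q⊗(0,ω) = (0.4217878, 1.1225563, 0.5717605, 0.2346334)
updated quaternion q' = (-0.6083, -0.0072, 0.2308, 0.7594)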